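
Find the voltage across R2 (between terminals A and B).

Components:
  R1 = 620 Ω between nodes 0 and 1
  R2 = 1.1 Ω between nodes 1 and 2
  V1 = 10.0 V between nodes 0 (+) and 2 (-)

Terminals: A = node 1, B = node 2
R1 and R2 are in series across V1 (node 0 → node 1 → node 2), and the output A–B is taken across R2, so this is a voltage divider.
Series current: I = V1/(R1 + R2) = 10/(620 + 1.1) = 10/621.1 = 0.0161 A
V_R2 = I × R2 = V1 × R2/(R1 + R2) = 10 × 1.1/621.1 = 0.01771 V

Final answer: 0.01771 V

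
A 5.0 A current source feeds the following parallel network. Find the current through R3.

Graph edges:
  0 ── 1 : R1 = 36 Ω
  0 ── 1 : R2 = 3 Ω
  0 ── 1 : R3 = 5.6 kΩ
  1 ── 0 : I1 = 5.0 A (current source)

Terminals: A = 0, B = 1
All resistors sit directly between nodes 0 and 1, so they are in parallel and share one voltage V; the full source current 5 A splits among them.
1/R_par = 1/36 + 1/3 + 1/5600 = 0.3613 S  =>  R_par = 2.768 Ω
V = I × R_par = 5 × 2.768 = 13.84 V
I_R3 = V/R3 = 13.84/5600 = 0.002471 A

Final answer: 0.002471 A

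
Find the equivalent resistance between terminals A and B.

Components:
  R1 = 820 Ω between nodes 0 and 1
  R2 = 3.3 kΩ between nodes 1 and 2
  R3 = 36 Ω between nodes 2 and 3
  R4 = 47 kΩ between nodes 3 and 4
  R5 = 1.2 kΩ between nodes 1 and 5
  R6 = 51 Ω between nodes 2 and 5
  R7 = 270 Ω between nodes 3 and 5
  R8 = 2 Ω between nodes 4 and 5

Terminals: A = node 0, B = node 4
The network is not a plain series/parallel combination. Inject a 1 A test current into terminal A (node 0) and return it from terminal B (node 4); then R_eq = V_A / (1 A).
Nodal analysis, taking node 4 as the 0 V reference.
Current source I_test pushes 1 A into node 0 and draws it out of node 4.
KCL at each unknown node (sum of currents leaving = 0; resistances in Ω):
  Node 0: (V_0 - V_1)/820 - 1 = 0
  Node 1: (V_1 - V_0)/820 + (V_1 - V_2)/3300 + (V_1 - V_5)/1200 = 0
  Node 2: (V_2 - V_1)/3300 + (V_2 - V_3)/36 + (V_2 - V_5)/51 = 0
  Node 3: (V_3 - V_2)/36 + (V_3 - 0)/47000 + (V_3 - V_5)/270 = 0
  Node 5: (V_5 - V_1)/1200 + (V_5 - V_2)/51 + (V_5 - V_3)/270 + (V_5 - 0)/2 = 0
Collecting terms (coefficients in siemens):
  0.00122·V_0 - 0.00122·V_1 = 1
  0.002356·V_1 - 0.00122·V_0 - 0.000303·V_2 - 0.0008333·V_5 = 0
  0.04769·V_2 - 0.000303·V_1 - 0.02778·V_3 - 0.01961·V_5 = 0
  0.0315·V_3 - 0.02778·V_2 - 0.003704·V_5 = 0
  0.5241·V_5 - 0.0008333·V_1 - 0.01961·V_2 - 0.003704·V_3 = 0
Solving these 5 simultaneous equations (Gaussian elimination) gives:
  V_0 = 1705 V, V_1 = 885.1 V, V_2 = 13.53 V, V_3 = 12.17 V
  V_5 = 1.999 V
R_eq = V_0 / 1 A = 1705 Ω = 1.705 kΩ

Final answer: 1.705 kΩ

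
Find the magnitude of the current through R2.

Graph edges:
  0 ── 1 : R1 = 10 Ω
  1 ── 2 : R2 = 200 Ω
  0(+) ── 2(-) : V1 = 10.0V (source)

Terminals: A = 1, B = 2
Nodal analysis, taking node 2 as the 0 V reference.
Source V1 fixes V_0 = 10 V.
KCL at each unknown node (sum of currents leaving = 0; resistances in Ω):
  Node 1: (V_1 - 10)/10 + (V_1 - 0)/200 = 0
Collecting terms: 0.105 × V_1 = 1  =>  V_1 = 9.524 V
I_R2 = (V_1 - V_2)/R2 = (9.524 - 0)/200 = 0.04762 A
|I_R2| = 0.04762 A

Final answer: |I_R2| = 0.04762 A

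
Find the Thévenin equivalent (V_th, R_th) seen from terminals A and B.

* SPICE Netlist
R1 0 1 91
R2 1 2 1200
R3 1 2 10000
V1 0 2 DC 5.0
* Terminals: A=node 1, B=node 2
Step 1 — V_th is the open-circuit voltage V_A - V_B (nothing connected across the terminals).
Nodal analysis, taking node 2 as the 0 V reference.
Source V1 fixes V_0 = 5 V.
KCL at each unknown node (sum of currents leaving = 0; resistances in Ω):
  Node 1: (V_1 - 5)/91 + (V_1 - 0)/1200 + (V_1 - 0)/10000 = 0
Collecting terms: 0.01192 × V_1 = 0.05495  =>  V_1 = 4.609 V
V_th = V_1 - V_2 = 4.609 - 0 = 4.609 V
Step 2 — R_th: zero the source — replace V1 by a short circuit (node 2 merges into node 0) — and find the resistance seen between A (node 1) and B (node 0).
Reduce the network between node 1 (A) and node 0 (B) by series/parallel combination:
  Rp1 = R1 ‖ R2 ‖ R3 (parallel, all between nodes 0 and 1) = 1/(1/91 + 1/1200 + 1/10000) = 83.88 Ω
R_th = 83.88 Ω

Final answer: V_th = 4.609 V, R_th = 83.88 Ω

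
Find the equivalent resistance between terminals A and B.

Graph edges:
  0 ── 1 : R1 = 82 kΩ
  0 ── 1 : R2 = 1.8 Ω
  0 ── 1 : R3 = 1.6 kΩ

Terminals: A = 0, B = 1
Reduce the network between node 0 (A) and node 1 (B) by series/parallel combination:
  Rp1 = R1 ‖ R2 ‖ R3 (parallel, all between nodes 0 and 1) = 1/(1/82000 + 1/1.8 + 1/1600) = 1.798 Ω
R_eq = 1.798 Ω

Final answer: 1.798 Ω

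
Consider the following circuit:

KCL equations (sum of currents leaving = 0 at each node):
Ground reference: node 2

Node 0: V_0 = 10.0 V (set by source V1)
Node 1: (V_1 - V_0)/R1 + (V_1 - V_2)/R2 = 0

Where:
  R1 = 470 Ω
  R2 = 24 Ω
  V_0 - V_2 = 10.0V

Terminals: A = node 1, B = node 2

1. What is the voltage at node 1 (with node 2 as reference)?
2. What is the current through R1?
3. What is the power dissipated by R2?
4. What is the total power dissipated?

Nodal analysis, taking node 2 as the 0 V reference.
Source V1 fixes V_0 = 10 V.
KCL at each unknown node (sum of currents leaving = 0; resistances in Ω):
  Node 1: (V_1 - 10)/470 + (V_1 - 0)/24 = 0
Collecting terms: 0.04379 × V_1 = 0.02128  =>  V_1 = 0.4858 V
Part 1:
  Read off the nodal solution: V_1 = 0.4858 V
Part 2:
  I_R1 = (V_0 - V_1)/R1 = (10 - 0.4858)/470 = 0.02024 A
  Magnitude: I_R1 = 0.02024 A
Part 3:
  I_R2 = (V_1 - V_2)/R2 = (0.4858 - 0)/24 = 0.02024 A
  P_R2 = I_R2² × R2 = (0.02024)² × 24 = 0.009835 W
Part 4:
  Power in each resistor, P = (ΔV)²/R:
    P_R1 = (10 - 0.4858)²/470 = 0.1926 W
    P_R2 = (0.4858 - 0)²/24 = 0.009835 W
  P_total = P_R1 + P_R2 = 0.2024 W

Final answers:
1. V_1 = 0.4858 V
2. I_R1 = 0.02024 A
3. P_R2 = 0.009835 W
4. P_total = 0.2024 W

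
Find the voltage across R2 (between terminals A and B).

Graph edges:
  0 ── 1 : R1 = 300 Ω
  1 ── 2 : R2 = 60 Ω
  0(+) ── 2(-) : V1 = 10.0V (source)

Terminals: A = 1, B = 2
R1 and R2 are in series across V1 (node 0 → node 1 → node 2), and the output A–B is taken across R2, so this is a voltage divider.
Series current: I = V1/(R1 + R2) = 10/(300 + 60) = 10/360 = 0.02778 A
V_R2 = I × R2 = V1 × R2/(R1 + R2) = 10 × 60/360 = 1.667 V

Final answer: 1.667 V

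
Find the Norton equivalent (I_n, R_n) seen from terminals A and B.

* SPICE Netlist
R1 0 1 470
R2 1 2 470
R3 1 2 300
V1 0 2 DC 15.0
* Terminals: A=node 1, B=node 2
Find the Thévenin equivalent first; then I_n = V_th/R_th and R_n = R_th.
Step 1 — V_th is the open-circuit voltage V_A - V_B (nothing connected across the terminals).
Nodal analysis, taking node 2 as the 0 V reference.
Source V1 fixes V_0 = 15 V.
KCL at each unknown node (sum of currents leaving = 0; resistances in Ω):
  Node 1: (V_1 - 15)/470 + (V_1 - 0)/470 + (V_1 - 0)/300 = 0
Collecting terms: 0.007589 × V_1 = 0.03191  =>  V_1 = 4.206 V
V_th = V_1 - V_2 = 4.206 - 0 = 4.206 V
Step 2 — R_th: zero the source — replace V1 by a short circuit (node 2 merges into node 0) — and find the resistance seen between A (node 1) and B (node 0).
Reduce the network between node 1 (A) and node 0 (B) by series/parallel combination:
  Rp1 = R1 ‖ R2 ‖ R3 (parallel, all between nodes 0 and 1) = 1/(1/470 + 1/470 + 1/300) = 131.8 Ω
R_th = 131.8 Ω
I_n = V_th/R_th = 4.206/131.8 = 0.03191 A, and R_n = R_th = 131.8 Ω

Final answer: I_n = 0.03191 A, R_n = 131.8 Ω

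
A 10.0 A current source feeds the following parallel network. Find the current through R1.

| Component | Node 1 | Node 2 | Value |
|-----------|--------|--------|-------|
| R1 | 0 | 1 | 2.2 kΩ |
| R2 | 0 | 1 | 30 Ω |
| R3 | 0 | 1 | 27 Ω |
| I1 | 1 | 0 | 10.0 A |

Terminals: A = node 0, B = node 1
All resistors sit directly between nodes 0 and 1, so they are in parallel and share one voltage V; the full source current 10 A splits among them.
1/R_par = 1/2200 + 1/30 + 1/27 = 0.07082 S  =>  R_par = 14.12 Ω
V = I × R_par = 10 × 14.12 = 141.2 V
I_R1 = V/R1 = 141.2/2200 = 0.06418 A

Final answer: 0.06418 A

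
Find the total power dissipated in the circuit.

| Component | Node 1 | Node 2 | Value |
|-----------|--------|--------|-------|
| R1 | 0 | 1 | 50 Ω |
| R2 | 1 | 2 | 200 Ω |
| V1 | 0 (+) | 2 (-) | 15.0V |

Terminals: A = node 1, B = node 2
Nodal analysis, taking node 2 as the 0 V reference.
Source V1 fixes V_0 = 15 V.
KCL at each unknown node (sum of currents leaving = 0; resistances in Ω):
  Node 1: (V_1 - 15)/50 + (V_1 - 0)/200 = 0
Collecting terms: 0.025 × V_1 = 0.3  =>  V_1 = 12 V
Power in each resistor, P = (ΔV)²/R:
  P_R1 = (15 - 12)²/50 = 0.18 W
  P_R2 = (12 - 0)²/200 = 0.72 W
P_total = P_R1 + P_R2 = 0.9 W

Final answer: 0.9 W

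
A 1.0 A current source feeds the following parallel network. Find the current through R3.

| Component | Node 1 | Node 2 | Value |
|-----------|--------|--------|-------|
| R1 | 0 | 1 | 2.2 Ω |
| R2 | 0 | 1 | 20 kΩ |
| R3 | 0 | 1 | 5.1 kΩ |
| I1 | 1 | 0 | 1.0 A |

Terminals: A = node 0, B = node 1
All resistors sit directly between nodes 0 and 1, so they are in parallel and share one voltage V; the full source current 1 A splits among them.
1/R_par = 1/2.2 + 1/20000 + 1/5100 = 0.4548 S  =>  R_par = 2.199 Ω
V = I × R_par = 1 × 2.199 = 2.199 V
I_R3 = V/R3 = 2.199/5100 = 0.0004311 A

Final answer: 0.0004311 A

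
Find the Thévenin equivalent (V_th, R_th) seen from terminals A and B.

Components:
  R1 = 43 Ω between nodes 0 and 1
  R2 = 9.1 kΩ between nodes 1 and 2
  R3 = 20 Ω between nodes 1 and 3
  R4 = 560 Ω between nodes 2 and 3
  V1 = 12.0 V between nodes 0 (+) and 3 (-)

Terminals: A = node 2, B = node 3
Step 1 — V_th is the open-circuit voltage V_A - V_B (nothing connected across the terminals).
Nodal analysis, taking node 3 as the 0 V reference.
Source V1 fixes V_0 = 12 V.
KCL at each unknown node (sum of currents leaving = 0; resistances in Ω):
  Node 1: (V_1 - 12)/43 + (V_1 - V_2)/9100 + (V_1 - 0)/20 = 0
  Node 2: (V_2 - V_1)/9100 + (V_2 - 0)/560 = 0
Collecting terms (coefficients in siemens):
  0.07337·V_1 - 0.0001099·V_2 = 0.2791
  0.001896·V_2 - 0.0001099·V_1 = 0
Determinant D = (0.07337)(0.001896) - (-0.0001099)(-0.0001099) = 0.0001391
V_1 = [(0.2791)(0.001896) - (-0.0001099)(0)]/D = 3.804 V
V_2 = [(0.07337)(0) - (0.2791)(-0.0001099)]/D = 0.2205 V
V_th = V_2 - V_3 = 0.2205 - 0 = 0.2205 V
Step 2 — R_th: zero the source — replace V1 by a short circuit (node 3 merges into node 0) — and find the resistance seen between A (node 2) and B (node 0).
Reduce the network between node 2 (A) and node 0 (B) by series/parallel combination:
  Rp1 = R1 ‖ R3 (parallel, both between nodes 0 and 1) = 1/(1/43 + 1/20) = 13.65 Ω
  Rs1 = R2 + Rp1 (series, joined only at node 1) = 9100 + 13.65 = 9114 Ω
  Rp2 = R4 ‖ Rs1 (parallel, both between nodes 0 and 2) = 1/(1/560 + 1/9114) = 527.6 Ω
R_th = 527.6 Ω

Final answer: V_th = 0.2205 V, R_th = 527.6 Ω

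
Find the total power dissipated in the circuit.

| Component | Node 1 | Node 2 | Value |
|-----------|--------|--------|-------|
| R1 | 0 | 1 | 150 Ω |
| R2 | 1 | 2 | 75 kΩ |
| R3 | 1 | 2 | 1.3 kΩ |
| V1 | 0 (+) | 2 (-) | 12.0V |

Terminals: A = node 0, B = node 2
Nodal analysis, taking node 2 as the 0 V reference.
Source V1 fixes V_0 = 12 V.
KCL at each unknown node (sum of currents leaving = 0; resistances in Ω):
  Node 1: (V_1 - 12)/150 + (V_1 - 0)/75000 + (V_1 - 0)/1300 = 0
Collecting terms: 0.007449 × V_1 = 0.08  =>  V_1 = 10.74 V
Power in each resistor, P = (ΔV)²/R:
  P_R1 = (12 - 10.74)²/150 = 0.01059 W
  P_R2 = (10.74 - 0)²/75000 = 0.001538 W
  P_R3 = (10.74 - 0)²/1300 = 0.08872 W
P_total = P_R1 + P_R2 + P_R3 = 0.1009 W

Final answer: 0.1009 W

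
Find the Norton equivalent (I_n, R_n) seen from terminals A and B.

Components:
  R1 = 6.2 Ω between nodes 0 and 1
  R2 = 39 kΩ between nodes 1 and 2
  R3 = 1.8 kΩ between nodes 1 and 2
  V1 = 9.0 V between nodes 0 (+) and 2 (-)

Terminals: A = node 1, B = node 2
Find the Thévenin equivalent first; then I_n = V_th/R_th and R_n = R_th.
Step 1 — V_th is the open-circuit voltage V_A - V_B (nothing connected across the terminals).
Nodal analysis, taking node 2 as the 0 V reference.
Source V1 fixes V_0 = 9 V.
KCL at each unknown node (sum of currents leaving = 0; resistances in Ω):
  Node 1: (V_1 - 9)/6.2 + (V_1 - 0)/39000 + (V_1 - 0)/1800 = 0
Collecting terms: 0.1619 × V_1 = 1.452  =>  V_1 = 8.968 V
V_th = V_1 - V_2 = 8.968 - 0 = 8.968 V
Step 2 — R_th: zero the source — replace V1 by a short circuit (node 2 merges into node 0) — and find the resistance seen between A (node 1) and B (node 0).
Reduce the network between node 1 (A) and node 0 (B) by series/parallel combination:
  Rp1 = R1 ‖ R2 ‖ R3 (parallel, all between nodes 0 and 1) = 1/(1/6.2 + 1/39000 + 1/1800) = 6.178 Ω
R_th = 6.178 Ω
I_n = V_th/R_th = 8.968/6.178 = 1.452 A, and R_n = R_th = 6.178 Ω

Final answer: I_n = 1.452 A, R_n = 6.178 Ω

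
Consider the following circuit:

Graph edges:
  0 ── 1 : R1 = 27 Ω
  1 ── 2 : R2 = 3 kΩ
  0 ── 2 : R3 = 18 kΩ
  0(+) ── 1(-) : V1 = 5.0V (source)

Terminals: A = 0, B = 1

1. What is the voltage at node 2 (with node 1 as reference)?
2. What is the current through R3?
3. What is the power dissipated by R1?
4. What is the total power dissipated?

Nodal analysis, taking node 1 as the 0 V reference.
Source V1 fixes V_0 = 5 V.
KCL at each unknown node (sum of currents leaving = 0; resistances in Ω):
  Node 2: (V_2 - 0)/3000 + (V_2 - 5)/18000 = 0
Collecting terms: 0.0003889 × V_2 = 0.0002778  =>  V_2 = 0.7143 V
Part 1:
  Read off the nodal solution: V_2 = 0.7143 V
Part 2:
  I_R3 = (V_0 - V_2)/R3 = (5 - 0.7143)/18000 = 0.0002381 A
  Magnitude: I_R3 = 0.0002381 A
Part 3:
  I_R1 = (V_0 - V_1)/R1 = (5 - 0)/27 = 0.1852 A
  P_R1 = I_R1² × R1 = (0.1852)² × 27 = 0.9259 W
Part 4:
  Power in each resistor, P = (ΔV)²/R:
    P_R1 = (5 - 0)²/27 = 0.9259 W
    P_R2 = (0 - 0.7143)²/3000 = 0.0001701 W
    P_R3 = (5 - 0.7143)²/18000 = 0.00102 W
  P_total = P_R1 + P_R2 + P_R3 = 0.9271 W

Final answers:
1. V_2 = 0.7143 V
2. I_R3 = 0.0002381 A
3. P_R1 = 0.9259 W
4. P_total = 0.9271 W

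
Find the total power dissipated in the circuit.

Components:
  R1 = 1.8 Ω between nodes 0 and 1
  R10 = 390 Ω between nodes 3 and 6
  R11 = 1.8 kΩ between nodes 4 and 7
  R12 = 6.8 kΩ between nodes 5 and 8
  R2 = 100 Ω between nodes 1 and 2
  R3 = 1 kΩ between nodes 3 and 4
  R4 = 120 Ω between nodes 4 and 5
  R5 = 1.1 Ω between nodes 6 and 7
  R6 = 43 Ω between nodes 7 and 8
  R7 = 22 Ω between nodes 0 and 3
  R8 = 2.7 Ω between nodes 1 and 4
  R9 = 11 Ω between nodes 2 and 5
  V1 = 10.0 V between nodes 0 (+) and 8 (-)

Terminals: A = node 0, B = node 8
Nodal analysis, taking node 8 as the 0 V reference.
Source V1 fixes V_0 = 10 V.
KCL at each unknown node (sum of currents leaving = 0; resistances in Ω):
  Node 1: (V_1 - 10)/1.8 + (V_1 - V_2)/100 + (V_1 - V_4)/2.7 = 0
  Node 2: (V_2 - V_1)/100 + (V_2 - V_5)/11 = 0
  Node 3: (V_3 - V_4)/1000 + (V_3 - 10)/22 + (V_3 - V_6)/390 = 0
  Node 4: (V_4 - V_3)/1000 + (V_4 - V_5)/120 + (V_4 - V_1)/2.7 + (V_4 - V_7)/1800 = 0
  Node 5: (V_5 - V_4)/120 + (V_5 - V_2)/11 + (V_5 - 0)/6800 = 0
  Node 6: (V_6 - V_7)/1.1 + (V_6 - V_3)/390 = 0
  Node 7: (V_7 - V_6)/1.1 + (V_7 - 0)/43 + (V_7 - V_4)/1800 = 0
Collecting terms (coefficients in siemens):
  0.9359·V_1 - 0.01·V_2 - 0.3704·V_4 = 5.556
  0.1009·V_2 - 0.01·V_1 - 0.09091·V_5 = 0
  0.04902·V_3 - 0.001·V_4 - 0.002564·V_6 = 0.4545
  0.3803·V_4 - 0.3704·V_1 - 0.001·V_3 - 0.008333·V_5 - 0.0005556·V_7 = 0
  0.09939·V_5 - 0.09091·V_2 - 0.008333·V_4 = 0
  0.9117·V_6 - 0.002564·V_3 - 0.9091·V_7 = 0
  0.9329·V_7 - 0.0005556·V_4 - 0.9091·V_6 = 0
Solving these 7 simultaneous equations (Gaussian elimination) gives:
  V_1 = 9.988 V, V_2 = 9.905 V, V_3 = 9.537 V, V_4 = 9.972 V
  V_5 = 9.896 V, V_6 = 1.159 V, V_7 = 1.135 V
Power in each resistor, P = (ΔV)²/R:
  P_R1 = (10 - 9.988)²/1.8 = 0.00008322 W
  P_R2 = (9.988 - 9.905)²/100 = 0.0000682 W
  P_R3 = (9.537 - 9.972)²/1000 = 0.000189 W
  P_R4 = (9.972 - 9.896)²/120 = 0.00004755 W
  P_R5 = (1.159 - 1.135)²/1.1 = 0.0005077 W
  P_R6 = (1.135 - 0)²/43 = 0.02995 W
  P_R7 = (10 - 9.537)²/22 = 0.009747 W
  P_R8 = (9.988 - 9.972)²/2.7 = 0.00009634 W
  P_R9 = (9.905 - 9.896)²/11 = 0.000007502 W
  P_R10 = (9.537 - 1.159)²/390 = 0.18 W
  P_R11 = (9.972 - 1.135)²/1800 = 0.04338 W
  P_R12 = (9.896 - 0)²/6800 = 0.0144 W
P_total = P_R1 + P_R2 + P_R3 + P_R4 + P_R5 + P_R6 + P_R7 + P_R8 + P_R9 + P_R10 + P_R11 + P_R12 = 0.2785 W

Final answer: 0.2785 W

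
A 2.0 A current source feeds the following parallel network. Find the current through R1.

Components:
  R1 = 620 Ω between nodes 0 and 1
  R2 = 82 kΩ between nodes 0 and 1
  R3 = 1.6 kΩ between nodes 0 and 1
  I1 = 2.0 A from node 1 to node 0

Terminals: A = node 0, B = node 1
All resistors sit directly between nodes 0 and 1, so they are in parallel and share one voltage V; the full source current 2 A splits among them.
1/R_par = 1/620 + 1/82000 + 1/1600 = 0.00225 S  =>  R_par = 444.4 Ω
V = I × R_par = 2 × 444.4 = 888.9 V
I_R1 = V/R1 = 888.9/620 = 1.434 A

Final answer: 1.434 A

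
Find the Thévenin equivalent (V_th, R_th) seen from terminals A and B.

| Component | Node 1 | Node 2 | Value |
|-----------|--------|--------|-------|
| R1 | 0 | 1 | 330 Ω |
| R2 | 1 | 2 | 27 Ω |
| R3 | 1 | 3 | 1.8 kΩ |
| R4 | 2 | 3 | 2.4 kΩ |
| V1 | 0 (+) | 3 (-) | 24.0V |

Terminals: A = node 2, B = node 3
Step 1 — V_th is the open-circuit voltage V_A - V_B (nothing connected across the terminals).
Nodal analysis, taking node 3 as the 0 V reference.
Source V1 fixes V_0 = 24 V.
KCL at each unknown node (sum of currents leaving = 0; resistances in Ω):
  Node 1: (V_1 - 24)/330 + (V_1 - V_2)/27 + (V_1 - 0)/1800 = 0
  Node 2: (V_2 - V_1)/27 + (V_2 - 0)/2400 = 0
Collecting terms (coefficients in siemens):
  0.04062·V_1 - 0.03704·V_2 = 0.07273
  0.03745·V_2 - 0.03704·V_1 = 0
Determinant D = (0.04062)(0.03745) - (-0.03704)(-0.03704) = 0.0001497
V_1 = [(0.07273)(0.03745) - (-0.03704)(0)]/D = 18.19 V
V_2 = [(0.04062)(0) - (0.07273)(-0.03704)]/D = 17.99 V
V_th = V_2 - V_3 = 17.99 - 0 = 17.99 V
Step 2 — R_th: zero the source — replace V1 by a short circuit (node 3 merges into node 0) — and find the resistance seen between A (node 2) and B (node 0).
Reduce the network between node 2 (A) and node 0 (B) by series/parallel combination:
  Rp1 = R1 ‖ R3 (parallel, both between nodes 0 and 1) = 1/(1/330 + 1/1800) = 278.9 Ω
  Rs1 = R2 + Rp1 (series, joined only at node 1) = 27 + 278.9 = 305.9 Ω
  Rp2 = R4 ‖ Rs1 (parallel, both between nodes 0 and 2) = 1/(1/2400 + 1/305.9) = 271.3 Ω
R_th = 271.3 Ω

Final answer: V_th = 17.99 V, R_th = 271.3 Ω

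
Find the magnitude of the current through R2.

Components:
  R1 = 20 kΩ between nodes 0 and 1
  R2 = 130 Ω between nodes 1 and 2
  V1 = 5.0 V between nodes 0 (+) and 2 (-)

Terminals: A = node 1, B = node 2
Nodal analysis, taking node 2 as the 0 V reference.
Source V1 fixes V_0 = 5 V.
KCL at each unknown node (sum of currents leaving = 0; resistances in Ω):
  Node 1: (V_1 - 5)/20000 + (V_1 - 0)/130 = 0
Collecting terms: 0.007742 × V_1 = 0.00025  =>  V_1 = 0.03229 V
I_R2 = (V_1 - V_2)/R2 = (0.03229 - 0)/130 = 0.0002484 A
|I_R2| = 0.0002484 A

Final answer: |I_R2| = 0.0002484 A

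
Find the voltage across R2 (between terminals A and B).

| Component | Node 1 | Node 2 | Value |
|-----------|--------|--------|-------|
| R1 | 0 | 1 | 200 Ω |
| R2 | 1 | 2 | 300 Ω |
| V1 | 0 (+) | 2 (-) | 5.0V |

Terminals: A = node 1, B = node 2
R1 and R2 are in series across V1 (node 0 → node 1 → node 2), and the output A–B is taken across R2, so this is a voltage divider.
Series current: I = V1/(R1 + R2) = 5/(200 + 300) = 5/500 = 0.01 A
V_R2 = I × R2 = V1 × R2/(R1 + R2) = 5 × 300/500 = 3 V

Final answer: 3 V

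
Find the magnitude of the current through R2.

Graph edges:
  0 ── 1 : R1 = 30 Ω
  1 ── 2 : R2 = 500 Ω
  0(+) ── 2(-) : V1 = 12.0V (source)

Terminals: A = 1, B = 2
Nodal analysis, taking node 2 as the 0 V reference.
Source V1 fixes V_0 = 12 V.
KCL at each unknown node (sum of currents leaving = 0; resistances in Ω):
  Node 1: (V_1 - 12)/30 + (V_1 - 0)/500 = 0
Collecting terms: 0.03533 × V_1 = 0.4  =>  V_1 = 11.32 V
I_R2 = (V_1 - V_2)/R2 = (11.32 - 0)/500 = 0.02264 A
|I_R2| = 0.02264 A

Final answer: |I_R2| = 0.02264 A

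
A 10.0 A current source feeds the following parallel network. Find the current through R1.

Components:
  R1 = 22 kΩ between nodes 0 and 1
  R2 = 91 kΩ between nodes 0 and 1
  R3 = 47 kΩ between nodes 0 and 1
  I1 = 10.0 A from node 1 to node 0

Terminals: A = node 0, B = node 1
All resistors sit directly between nodes 0 and 1, so they are in parallel and share one voltage V; the full source current 10 A splits among them.
1/R_par = 1/22000 + 1/91000 + 1/47000 = 0.00007772 S  =>  R_par = 12870 Ω
V = I × R_par = 10 × 12870 = 128700 V
I_R1 = V/R1 = 128700/22000 = 5.848 A

Final answer: 5.848 A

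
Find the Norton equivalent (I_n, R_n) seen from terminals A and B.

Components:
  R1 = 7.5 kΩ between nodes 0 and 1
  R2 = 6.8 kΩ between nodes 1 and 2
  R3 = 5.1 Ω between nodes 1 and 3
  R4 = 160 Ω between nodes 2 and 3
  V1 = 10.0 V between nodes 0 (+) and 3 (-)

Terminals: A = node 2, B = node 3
Find the Thévenin equivalent first; then I_n = V_th/R_th and R_n = R_th.
Step 1 — V_th is the open-circuit voltage V_A - V_B (nothing connected across the terminals).
Nodal analysis, taking node 3 as the 0 V reference.
Source V1 fixes V_0 = 10 V.
KCL at each unknown node (sum of currents leaving = 0; resistances in Ω):
  Node 1: (V_1 - 10)/7500 + (V_1 - V_2)/6800 + (V_1 - 0)/5.1 = 0
  Node 2: (V_2 - V_1)/6800 + (V_2 - 0)/160 = 0
Collecting terms (coefficients in siemens):
  0.1964·V_1 - 0.0001471·V_2 = 0.001333
  0.006397·V_2 - 0.0001471·V_1 = 0
Determinant D = (0.1964)(0.006397) - (-0.0001471)(-0.0001471) = 0.001256
V_1 = [(0.001333)(0.006397) - (-0.0001471)(0)]/D = 0.00679 V
V_2 = [(0.1964)(0) - (0.001333)(-0.0001471)]/D = 0.0001561 V
V_th = V_2 - V_3 = 0.0001561 - 0 = 0.0001561 V
Step 2 — R_th: zero the source — replace V1 by a short circuit (node 3 merges into node 0) — and find the resistance seen between A (node 2) and B (node 0).
Reduce the network between node 2 (A) and node 0 (B) by series/parallel combination:
  Rp1 = R1 ‖ R3 (parallel, both between nodes 0 and 1) = 1/(1/7500 + 1/5.1) = 5.097 Ω
  Rs1 = R2 + Rp1 (series, joined only at node 1) = 6800 + 5.097 = 6805 Ω
  Rp2 = R4 ‖ Rs1 (parallel, both between nodes 0 and 2) = 1/(1/160 + 1/6805) = 156.3 Ω
R_th = 156.3 Ω
I_n = V_th/R_th = 0.0001561/156.3 = 0.0000009986 A, and R_n = R_th = 156.3 Ω

Final answer: I_n = 9.986e-07 A, R_n = 156.3 Ω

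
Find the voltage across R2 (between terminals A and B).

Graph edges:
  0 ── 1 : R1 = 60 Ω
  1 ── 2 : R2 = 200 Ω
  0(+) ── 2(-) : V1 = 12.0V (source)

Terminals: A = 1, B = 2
R1 and R2 are in series across V1 (node 0 → node 1 → node 2), and the output A–B is taken across R2, so this is a voltage divider.
Series current: I = V1/(R1 + R2) = 12/(60 + 200) = 12/260 = 0.04615 A
V_R2 = I × R2 = V1 × R2/(R1 + R2) = 12 × 200/260 = 9.231 V

Final answer: 9.231 V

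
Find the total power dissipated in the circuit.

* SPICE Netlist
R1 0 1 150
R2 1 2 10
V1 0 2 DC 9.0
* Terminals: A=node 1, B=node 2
Nodal analysis, taking node 2 as the 0 V reference.
Source V1 fixes V_0 = 9 V.
KCL at each unknown node (sum of currents leaving = 0; resistances in Ω):
  Node 1: (V_1 - 9)/150 + (V_1 - 0)/10 = 0
Collecting terms: 0.1067 × V_1 = 0.06  =>  V_1 = 0.5625 V
Power in each resistor, P = (ΔV)²/R:
  P_R1 = (9 - 0.5625)²/150 = 0.4746 W
  P_R2 = (0.5625 - 0)²/10 = 0.03164 W
P_total = P_R1 + P_R2 = 0.5062 W

Final answer: 0.5062 W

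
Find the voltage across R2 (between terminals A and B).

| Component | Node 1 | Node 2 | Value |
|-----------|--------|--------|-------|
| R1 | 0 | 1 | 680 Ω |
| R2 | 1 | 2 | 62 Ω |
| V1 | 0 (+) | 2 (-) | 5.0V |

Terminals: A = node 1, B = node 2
R1 and R2 are in series across V1 (node 0 → node 1 → node 2), and the output A–B is taken across R2, so this is a voltage divider.
Series current: I = V1/(R1 + R2) = 5/(680 + 62) = 5/742 = 0.006739 A
V_R2 = I × R2 = V1 × R2/(R1 + R2) = 5 × 62/742 = 0.4178 V

Final answer: 0.4178 V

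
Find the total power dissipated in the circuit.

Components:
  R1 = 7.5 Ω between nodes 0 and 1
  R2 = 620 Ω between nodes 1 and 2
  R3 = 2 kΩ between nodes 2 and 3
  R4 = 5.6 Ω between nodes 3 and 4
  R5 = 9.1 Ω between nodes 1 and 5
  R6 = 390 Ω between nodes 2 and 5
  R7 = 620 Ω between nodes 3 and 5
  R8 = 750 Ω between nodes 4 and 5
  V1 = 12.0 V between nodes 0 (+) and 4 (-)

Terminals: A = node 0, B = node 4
Nodal analysis, taking node 4 as the 0 V reference.
Source V1 fixes V_0 = 12 V.
KCL at each unknown node (sum of currents leaving = 0; resistances in Ω):
  Node 1: (V_1 - 12)/7.5 + (V_1 - V_2)/620 + (V_1 - V_5)/9.1 = 0
  Node 2: (V_2 - V_1)/620 + (V_2 - V_3)/2000 + (V_2 - V_5)/390 = 0
  Node 3: (V_3 - V_2)/2000 + (V_3 - 0)/5.6 + (V_3 - V_5)/620 = 0
  Node 5: (V_5 - V_1)/9.1 + (V_5 - V_2)/390 + (V_5 - V_3)/620 + (V_5 - 0)/750 = 0
Collecting terms (coefficients in siemens):
  0.2448·V_1 - 0.001613·V_2 - 0.1099·V_5 = 1.6
  0.004677·V_2 - 0.001613·V_1 - 0.0005·V_3 - 0.002564·V_5 = 0
  0.1807·V_3 - 0.0005·V_2 - 0.001613·V_5 = 0
  0.1154·V_5 - 0.1099·V_1 - 0.002564·V_2 - 0.001613·V_3 = 0
Solving these 4 simultaneous equations (Gaussian elimination) gives:
  V_1 = 11.71 V, V_2 = 10.29 V, V_3 = 0.1301 V, V_5 = 11.38 V
Power in each resistor, P = (ΔV)²/R:
  P_R1 = (12 - 11.71)²/7.5 = 0.01106 W
  P_R2 = (11.71 - 10.29)²/620 = 0.003245 W
  P_R3 = (10.29 - 0.1301)²/2000 = 0.05165 W
  P_R4 = (0.1301 - 0)²/5.6 = 0.003022 W
  P_R5 = (11.71 - 11.38)²/9.1 = 0.01187 W
  P_R6 = (10.29 - 11.38)²/390 = 0.003045 W
  P_R7 = (0.1301 - 11.38)²/620 = 0.2042 W
  P_R8 = (0 - 11.38)²/750 = 0.1728 W
P_total = P_R1 + P_R2 + P_R3 + P_R4 + P_R5 + P_R6 + P_R7 + P_R8 = 0.4609 W

Final answer: 0.4609 W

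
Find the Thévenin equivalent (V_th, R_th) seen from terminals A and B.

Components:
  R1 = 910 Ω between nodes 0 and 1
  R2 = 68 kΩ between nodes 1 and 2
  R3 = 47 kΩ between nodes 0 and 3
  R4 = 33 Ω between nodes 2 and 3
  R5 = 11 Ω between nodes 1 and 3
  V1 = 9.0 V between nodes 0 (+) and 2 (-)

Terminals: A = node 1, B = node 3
Step 1 — V_th is the open-circuit voltage V_A - V_B (nothing connected across the terminals).
Nodal analysis, taking node 2 as the 0 V reference.
Source V1 fixes V_0 = 9 V.
KCL at each unknown node (sum of currents leaving = 0; resistances in Ω):
  Node 1: (V_1 - 9)/910 + (V_1 - 0)/68000 + (V_1 - V_3)/11 = 0
  Node 3: (V_3 - 9)/47000 + (V_3 - 0)/33 + (V_3 - V_1)/11 = 0
Collecting terms (coefficients in siemens):
  0.09202·V_1 - 0.09091·V_3 = 0.00989
  0.1212·V_3 - 0.09091·V_1 = 0.0001915
Determinant D = (0.09202)(0.1212) - (-0.09091)(-0.09091) = 0.002892
V_1 = [(0.00989)(0.1212) - (-0.09091)(0.0001915)]/D = 0.4207 V
V_3 = [(0.09202)(0.0001915) - (0.00989)(-0.09091)]/D = 0.317 V
V_th = V_1 - V_3 = 0.4207 - 0.317 = 0.1036 V
Step 2 — R_th: zero the source — replace V1 by a short circuit (node 2 merges into node 0) — and find the resistance seen between A (node 1) and B (node 3).
Reduce the network between node 1 (A) and node 3 (B) by series/parallel combination:
  Rp1 = R1 ‖ R2 (parallel, both between nodes 0 and 1) = 1/(1/910 + 1/68000) = 898 Ω
  Rp2 = R3 ‖ R4 (parallel, both between nodes 0 and 3) = 1/(1/47000 + 1/33) = 32.98 Ω
  Rs1 = Rp1 + Rp2 (series, joined only at node 0) = 898 + 32.98 = 931 Ω
  Rp3 = R5 ‖ Rs1 (parallel, both between nodes 1 and 3) = 1/(1/11 + 1/931) = 10.87 Ω
R_th = 10.87 Ω

Final answer: V_th = 0.1036 V, R_th = 10.87 Ω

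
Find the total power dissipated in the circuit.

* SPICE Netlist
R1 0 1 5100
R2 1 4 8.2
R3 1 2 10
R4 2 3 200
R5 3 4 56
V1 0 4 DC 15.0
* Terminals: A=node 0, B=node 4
Nodal analysis, taking node 4 as the 0 V reference.
Source V1 fixes V_0 = 15 V.
KCL at each unknown node (sum of currents leaving = 0; resistances in Ω):
  Node 1: (V_1 - 15)/5100 + (V_1 - 0)/8.2 + (V_1 - V_2)/10 = 0
  Node 2: (V_2 - V_1)/10 + (V_2 - V_3)/200 = 0
  Node 3: (V_3 - V_2)/200 + (V_3 - 0)/56 = 0
Collecting terms (coefficients in siemens):
  0.2221·V_1 - 0.1·V_2 = 0.002941
  0.105·V_2 - 0.1·V_1 - 0.005·V_3 = 0
  0.02286·V_3 - 0.005·V_2 = 0
Solving these 3 simultaneous equations (Gaussian elimination) gives:
  V_1 = 0.02336 V, V_2 = 0.02248 V, V_3 = 0.004918 V
Power in each resistor, P = (ΔV)²/R:
  P_R1 = (15 - 0.02336)²/5100 = 0.04398 W
  P_R2 = (0.02336 - 0)²/8.2 = 0.00006655 W
  P_R3 = (0.02336 - 0.02248)²/10 = 0.00000007712 W
  P_R4 = (0.02248 - 0.004918)²/200 = 0.000001542 W
  P_R5 = (0.004918 - 0)²/56 = 0.0000004319 W
P_total = P_R1 + P_R2 + P_R3 + P_R4 + P_R5 = 0.04405 W

Final answer: 0.04405 W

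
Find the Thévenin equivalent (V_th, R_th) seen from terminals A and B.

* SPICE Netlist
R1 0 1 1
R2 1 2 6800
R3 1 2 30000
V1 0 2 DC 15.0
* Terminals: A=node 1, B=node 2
Step 1 — V_th is the open-circuit voltage V_A - V_B (nothing connected across the terminals).
Nodal analysis, taking node 2 as the 0 V reference.
Source V1 fixes V_0 = 15 V.
KCL at each unknown node (sum of currents leaving = 0; resistances in Ω):
  Node 1: (V_1 - 15)/1 + (V_1 - 0)/6800 + (V_1 - 0)/30000 = 0
Collecting terms: 1 × V_1 = 15  =>  V_1 = 15 V
V_th = V_1 - V_2 = 15 - 0 = 15 V
Step 2 — R_th: zero the source — replace V1 by a short circuit (node 2 merges into node 0) — and find the resistance seen between A (node 1) and B (node 0).
Reduce the network between node 1 (A) and node 0 (B) by series/parallel combination:
  Rp1 = R1 ‖ R2 ‖ R3 (parallel, all between nodes 0 and 1) = 1/(1/1 + 1/6800 + 1/30000) = 0.9998 Ω
R_th = 0.9998 Ω

Final answer: V_th = 15 V, R_th = 0.9998 Ω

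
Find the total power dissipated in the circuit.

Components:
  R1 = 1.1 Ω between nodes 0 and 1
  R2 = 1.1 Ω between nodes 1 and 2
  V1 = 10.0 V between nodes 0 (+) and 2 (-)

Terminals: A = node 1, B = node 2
Nodal analysis, taking node 2 as the 0 V reference.
Source V1 fixes V_0 = 10 V.
KCL at each unknown node (sum of currents leaving = 0; resistances in Ω):
  Node 1: (V_1 - 10)/1.1 + (V_1 - 0)/1.1 = 0
Collecting terms: 1.818 × V_1 = 9.091  =>  V_1 = 5 V
Power in each resistor, P = (ΔV)²/R:
  P_R1 = (10 - 5)²/1.1 = 22.73 W
  P_R2 = (5 - 0)²/1.1 = 22.73 W
P_total = P_R1 + P_R2 = 45.45 W

Final answer: 45.45 W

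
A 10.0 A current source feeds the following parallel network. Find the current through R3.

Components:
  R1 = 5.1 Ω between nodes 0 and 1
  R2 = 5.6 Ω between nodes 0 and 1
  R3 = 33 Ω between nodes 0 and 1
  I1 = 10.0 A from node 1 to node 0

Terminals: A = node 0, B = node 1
All resistors sit directly between nodes 0 and 1, so they are in parallel and share one voltage V; the full source current 10 A splits among them.
1/R_par = 1/5.1 + 1/5.6 + 1/33 = 0.405 S  =>  R_par = 2.469 Ω
V = I × R_par = 10 × 2.469 = 24.69 V
I_R3 = V/R3 = 24.69/33 = 0.7483 A

Final answer: 0.7483 A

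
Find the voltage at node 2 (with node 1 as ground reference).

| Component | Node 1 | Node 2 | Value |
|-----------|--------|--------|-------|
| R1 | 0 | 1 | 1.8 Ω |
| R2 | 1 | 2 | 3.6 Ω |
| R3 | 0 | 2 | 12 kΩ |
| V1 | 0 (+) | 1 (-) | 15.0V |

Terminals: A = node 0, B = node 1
Nodal analysis, taking node 1 as the 0 V reference.
Source V1 fixes V_0 = 15 V.
KCL at each unknown node (sum of currents leaving = 0; resistances in Ω):
  Node 2: (V_2 - 0)/3.6 + (V_2 - 15)/12000 = 0
Collecting terms: 0.2779 × V_2 = 0.00125  =>  V_2 = 0.004499 V
The requested potential is V_2 = 0.004499 V.

Final answer: V_2 = 0.004499 V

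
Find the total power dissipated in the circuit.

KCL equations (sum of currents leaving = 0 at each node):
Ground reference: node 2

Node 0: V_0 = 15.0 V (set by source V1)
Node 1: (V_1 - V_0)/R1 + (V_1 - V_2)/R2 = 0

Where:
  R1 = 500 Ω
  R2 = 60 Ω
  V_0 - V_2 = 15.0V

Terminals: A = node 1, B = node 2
Nodal analysis, taking node 2 as the 0 V reference.
Source V1 fixes V_0 = 15 V.
KCL at each unknown node (sum of currents leaving = 0; resistances in Ω):
  Node 1: (V_1 - 15)/500 + (V_1 - 0)/60 = 0
Collecting terms: 0.01867 × V_1 = 0.03  =>  V_1 = 1.607 V
Power in each resistor, P = (ΔV)²/R:
  P_R1 = (15 - 1.607)²/500 = 0.3587 W
  P_R2 = (1.607 - 0)²/60 = 0.04305 W
P_total = P_R1 + P_R2 = 0.4018 W

Final answer: 0.4018 W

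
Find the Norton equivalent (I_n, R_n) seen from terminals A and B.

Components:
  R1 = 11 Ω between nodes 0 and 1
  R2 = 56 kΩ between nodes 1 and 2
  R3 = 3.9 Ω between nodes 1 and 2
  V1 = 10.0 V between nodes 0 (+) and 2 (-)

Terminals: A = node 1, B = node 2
Find the Thévenin equivalent first; then I_n = V_th/R_th and R_n = R_th.
Step 1 — V_th is the open-circuit voltage V_A - V_B (nothing connected across the terminals).
Nodal analysis, taking node 2 as the 0 V reference.
Source V1 fixes V_0 = 10 V.
KCL at each unknown node (sum of currents leaving = 0; resistances in Ω):
  Node 1: (V_1 - 10)/11 + (V_1 - 0)/56000 + (V_1 - 0)/3.9 = 0
Collecting terms: 0.3473 × V_1 = 0.9091  =>  V_1 = 2.617 V
V_th = V_1 - V_2 = 2.617 - 0 = 2.617 V
Step 2 — R_th: zero the source — replace V1 by a short circuit (node 2 merges into node 0) — and find the resistance seen between A (node 1) and B (node 0).
Reduce the network between node 1 (A) and node 0 (B) by series/parallel combination:
  Rp1 = R1 ‖ R2 ‖ R3 (parallel, all between nodes 0 and 1) = 1/(1/11 + 1/56000 + 1/3.9) = 2.879 Ω
R_th = 2.879 Ω
I_n = V_th/R_th = 2.617/2.879 = 0.9091 A, and R_n = R_th = 2.879 Ω

Final answer: I_n = 0.9091 A, R_n = 2.879 Ω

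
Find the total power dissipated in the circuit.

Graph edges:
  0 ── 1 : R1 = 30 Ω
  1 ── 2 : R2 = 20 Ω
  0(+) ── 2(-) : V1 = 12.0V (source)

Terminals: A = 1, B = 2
Nodal analysis, taking node 2 as the 0 V reference.
Source V1 fixes V_0 = 12 V.
KCL at each unknown node (sum of currents leaving = 0; resistances in Ω):
  Node 1: (V_1 - 12)/30 + (V_1 - 0)/20 = 0
Collecting terms: 0.08333 × V_1 = 0.4  =>  V_1 = 4.8 V
Power in each resistor, P = (ΔV)²/R:
  P_R1 = (12 - 4.8)²/30 = 1.728 W
  P_R2 = (4.8 - 0)²/20 = 1.152 W
P_total = P_R1 + P_R2 = 2.88 W

Final answer: 2.88 W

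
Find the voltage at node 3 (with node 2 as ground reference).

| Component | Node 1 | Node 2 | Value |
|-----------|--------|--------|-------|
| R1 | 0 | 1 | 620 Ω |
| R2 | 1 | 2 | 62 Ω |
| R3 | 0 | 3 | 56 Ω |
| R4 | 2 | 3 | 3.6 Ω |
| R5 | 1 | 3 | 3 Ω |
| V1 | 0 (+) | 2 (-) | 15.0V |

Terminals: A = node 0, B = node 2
Nodal analysis, taking node 2 as the 0 V reference.
Source V1 fixes V_0 = 15 V.
KCL at each unknown node (sum of currents leaving = 0; resistances in Ω):
  Node 1: (V_1 - 15)/620 + (V_1 - 0)/62 + (V_1 - V_3)/3 = 0
  Node 3: (V_3 - 15)/56 + (V_3 - 0)/3.6 + (V_3 - V_1)/3 = 0
Collecting terms (coefficients in siemens):
  0.3511·V_1 - 0.3333·V_3 = 0.02419
  0.629·V_3 - 0.3333·V_1 = 0.2679
Determinant D = (0.3511)(0.629) - (-0.3333)(-0.3333) = 0.1097
V_1 = [(0.02419)(0.629) - (-0.3333)(0.2679)]/D = 0.9526 V
V_3 = [(0.3511)(0.2679) - (0.02419)(-0.3333)]/D = 0.9307 V
The requested potential is V_3 = 0.9307 V.

Final answer: V_3 = 0.9307 V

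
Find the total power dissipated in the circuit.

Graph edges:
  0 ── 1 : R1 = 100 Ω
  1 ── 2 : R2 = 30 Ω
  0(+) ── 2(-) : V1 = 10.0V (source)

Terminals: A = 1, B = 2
Nodal analysis, taking node 2 as the 0 V reference.
Source V1 fixes V_0 = 10 V.
KCL at each unknown node (sum of currents leaving = 0; resistances in Ω):
  Node 1: (V_1 - 10)/100 + (V_1 - 0)/30 = 0
Collecting terms: 0.04333 × V_1 = 0.1  =>  V_1 = 2.308 V
Power in each resistor, P = (ΔV)²/R:
  P_R1 = (10 - 2.308)²/100 = 0.5917 W
  P_R2 = (2.308 - 0)²/30 = 0.1775 W
P_total = P_R1 + P_R2 = 0.7692 W

Final answer: 0.7692 W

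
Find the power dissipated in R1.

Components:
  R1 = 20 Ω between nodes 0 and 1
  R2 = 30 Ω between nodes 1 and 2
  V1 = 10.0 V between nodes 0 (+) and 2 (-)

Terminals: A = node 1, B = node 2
Nodal analysis, taking node 2 as the 0 V reference.
Source V1 fixes V_0 = 10 V.
KCL at each unknown node (sum of currents leaving = 0; resistances in Ω):
  Node 1: (V_1 - 10)/20 + (V_1 - 0)/30 = 0
Collecting terms: 0.08333 × V_1 = 0.5  =>  V_1 = 6 V
I_R1 = (V_0 - V_1)/R1 = (10 - 6)/20 = 0.2 A
P_R1 = I_R1² × R1 = (0.2)² × 20 = 0.8 W

Final answer: 0.8 W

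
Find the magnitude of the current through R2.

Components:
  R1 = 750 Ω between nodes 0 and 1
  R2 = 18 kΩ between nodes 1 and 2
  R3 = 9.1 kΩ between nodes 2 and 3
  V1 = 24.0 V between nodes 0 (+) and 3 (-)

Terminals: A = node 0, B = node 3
Nodal analysis, taking node 3 as the 0 V reference.
Source V1 fixes V_0 = 24 V.
KCL at each unknown node (sum of currents leaving = 0; resistances in Ω):
  Node 1: (V_1 - 24)/750 + (V_1 - V_2)/18000 = 0
  Node 2: (V_2 - V_1)/18000 + (V_2 - 0)/9100 = 0
Collecting terms (coefficients in siemens):
  0.001389·V_1 - 0.00005556·V_2 = 0.032
  0.0001654·V_2 - 0.00005556·V_1 = 0
Determinant D = (0.001389)(0.0001654) - (-0.00005556)(-0.00005556) = 0.0000002267
V_1 = [(0.032)(0.0001654) - (-0.00005556)(0)]/D = 23.35 V
V_2 = [(0.001389)(0) - (0.032)(-0.00005556)]/D = 7.842 V
I_R2 = (V_1 - V_2)/R2 = (23.35 - 7.842)/18000 = 0.0008618 A
|I_R2| = 0.0008618 A

Final answer: |I_R2| = 0.0008618 A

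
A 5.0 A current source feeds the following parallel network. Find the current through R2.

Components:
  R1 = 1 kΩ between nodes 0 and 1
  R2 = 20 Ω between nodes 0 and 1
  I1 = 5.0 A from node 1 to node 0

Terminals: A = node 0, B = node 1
All resistors sit directly between nodes 0 and 1, so they are in parallel and share one voltage V; the full source current 5 A splits among them.
1/R_par = 1/1000 + 1/20 = 0.051 S  =>  R_par = 19.61 Ω
V = I × R_par = 5 × 19.61 = 98.04 V
I_R2 = V/R2 = 98.04/20 = 4.902 A

Final answer: 4.902 A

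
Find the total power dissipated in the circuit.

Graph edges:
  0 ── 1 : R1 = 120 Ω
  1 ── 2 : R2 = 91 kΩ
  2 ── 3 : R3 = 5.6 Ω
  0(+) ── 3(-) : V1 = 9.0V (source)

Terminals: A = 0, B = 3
Nodal analysis, taking node 3 as the 0 V reference.
Source V1 fixes V_0 = 9 V.
KCL at each unknown node (sum of currents leaving = 0; resistances in Ω):
  Node 1: (V_1 - 9)/120 + (V_1 - V_2)/91000 = 0
  Node 2: (V_2 - V_1)/91000 + (V_2 - 0)/5.6 = 0
Collecting terms (coefficients in siemens):
  0.008344·V_1 - 0.00001099·V_2 = 0.075
  0.1786·V_2 - 0.00001099·V_1 = 0
Determinant D = (0.008344)(0.1786) - (-0.00001099)(-0.00001099) = 0.00149
V_1 = [(0.075)(0.1786) - (-0.00001099)(0)]/D = 8.988 V
V_2 = [(0.008344)(0) - (0.075)(-0.00001099)]/D = 0.0005531 V
Power in each resistor, P = (ΔV)²/R:
  P_R1 = (9 - 8.988)²/120 = 0.000001171 W
  P_R2 = (8.988 - 0.0005531)²/91000 = 0.0008877 W
  P_R3 = (0.0005531 - 0)²/5.6 = 0.00000005463 W
P_total = P_R1 + P_R2 + P_R3 = 0.0008889 W

Final answer: 0.0008889 W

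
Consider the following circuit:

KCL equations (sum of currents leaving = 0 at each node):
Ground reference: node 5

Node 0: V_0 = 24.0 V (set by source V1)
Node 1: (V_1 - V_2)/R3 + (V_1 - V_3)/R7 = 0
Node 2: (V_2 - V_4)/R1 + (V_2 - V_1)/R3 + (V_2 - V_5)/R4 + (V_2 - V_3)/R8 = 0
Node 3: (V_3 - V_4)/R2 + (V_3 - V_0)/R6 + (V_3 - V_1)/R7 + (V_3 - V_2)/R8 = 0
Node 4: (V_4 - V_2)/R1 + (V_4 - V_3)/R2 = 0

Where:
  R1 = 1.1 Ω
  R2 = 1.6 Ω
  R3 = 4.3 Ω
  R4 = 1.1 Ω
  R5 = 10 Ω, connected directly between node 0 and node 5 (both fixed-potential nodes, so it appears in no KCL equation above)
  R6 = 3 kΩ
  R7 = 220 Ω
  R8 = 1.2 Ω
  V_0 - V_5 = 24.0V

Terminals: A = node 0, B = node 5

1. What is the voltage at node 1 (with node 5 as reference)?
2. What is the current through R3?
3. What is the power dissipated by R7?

Nodal analysis, taking node 5 as the 0 V reference.
Source V1 fixes V_0 = 24 V.
KCL at each unknown node (sum of currents leaving = 0; resistances in Ω):
  Node 1: (V_1 - V_2)/4.3 + (V_1 - V_3)/220 = 0
  Node 2: (V_2 - V_4)/1.1 + (V_2 - V_1)/4.3 + (V_2 - 0)/1.1 + (V_2 - V_3)/1.2 = 0
  Node 3: (V_3 - V_4)/1.6 + (V_3 - 24)/3000 + (V_3 - V_1)/220 + (V_3 - V_2)/1.2 = 0
  Node 4: (V_4 - V_2)/1.1 + (V_4 - V_3)/1.6 = 0
Collecting terms (coefficients in siemens):
  0.2371·V_1 - 0.2326·V_2 - 0.004545·V_3 = 0
  2.884·V_2 - 0.2326·V_1 - 0.8333·V_3 - 0.9091·V_4 = 0
  1.463·V_3 - 0.004545·V_1 - 0.8333·V_2 - 0.625·V_4 = 0.008
  1.534·V_4 - 0.9091·V_2 - 0.625·V_3 = 0
Solving these 4 simultaneous equations (Gaussian elimination) gives:
  V_1 = 0.008921 V, V_2 = 0.008794 V, V_3 = 0.01541 V, V_4 = 0.01149 V
Part 1:
  Read off the nodal solution: V_1 = 0.008921 V
Part 2:
  I_R3 = (V_1 - V_2)/R3 = (0.008921 - 0.008794)/4.3 = 0.0000295 A
  Magnitude: I_R3 = 0.0000295 A
Part 3:
  I_R7 = (V_1 - V_3)/R7 = (0.008921 - 0.01541)/220 = -0.0000295 A
  P_R7 = I_R7² × R7 = (-0.0000295)² × 220 = 0.0000001915 W

Final answers:
1. V_1 = 0.008921 V
2. I_R3 = 2.95e-05 A
3. P_R7 = 1.915e-07 W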